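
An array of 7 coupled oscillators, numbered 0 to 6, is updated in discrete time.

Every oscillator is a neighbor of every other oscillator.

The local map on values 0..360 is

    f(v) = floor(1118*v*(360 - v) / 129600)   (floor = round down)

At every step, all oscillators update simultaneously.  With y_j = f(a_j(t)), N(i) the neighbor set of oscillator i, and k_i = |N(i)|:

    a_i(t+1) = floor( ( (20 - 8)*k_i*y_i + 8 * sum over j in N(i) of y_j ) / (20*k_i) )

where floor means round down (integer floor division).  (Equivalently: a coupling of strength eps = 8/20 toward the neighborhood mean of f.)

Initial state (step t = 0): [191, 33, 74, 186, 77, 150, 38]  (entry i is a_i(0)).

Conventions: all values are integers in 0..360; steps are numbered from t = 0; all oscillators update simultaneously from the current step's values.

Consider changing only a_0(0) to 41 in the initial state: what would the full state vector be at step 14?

Simulating step by step:
t=0: [41, 33, 74, 186, 77, 150, 38]
t=1: [141, 131, 179, 230, 181, 226, 137]
t=2: [266, 261, 273, 261, 273, 263, 264]
t=3: [215, 218, 209, 218, 209, 217, 216]
t=4: [268, 267, 270, 267, 270, 267, 268]
t=5: [212, 213, 210, 213, 210, 213, 212]
t=6: [270, 270, 270, 270, 270, 270, 270]
t=7: [209, 209, 209, 209, 209, 209, 209]
t=8: [272, 272, 272, 272, 272, 272, 272]
t=9: [206, 206, 206, 206, 206, 206, 206]
t=10: [273, 273, 273, 273, 273, 273, 273]
t=11: [204, 204, 204, 204, 204, 204, 204]
t=12: [274, 274, 274, 274, 274, 274, 274]
t=13: [203, 203, 203, 203, 203, 203, 203]
t=14: [274, 274, 274, 274, 274, 274, 274]

Answer: [274, 274, 274, 274, 274, 274, 274]
Key observation: This trace re-runs the system from the modified initial state.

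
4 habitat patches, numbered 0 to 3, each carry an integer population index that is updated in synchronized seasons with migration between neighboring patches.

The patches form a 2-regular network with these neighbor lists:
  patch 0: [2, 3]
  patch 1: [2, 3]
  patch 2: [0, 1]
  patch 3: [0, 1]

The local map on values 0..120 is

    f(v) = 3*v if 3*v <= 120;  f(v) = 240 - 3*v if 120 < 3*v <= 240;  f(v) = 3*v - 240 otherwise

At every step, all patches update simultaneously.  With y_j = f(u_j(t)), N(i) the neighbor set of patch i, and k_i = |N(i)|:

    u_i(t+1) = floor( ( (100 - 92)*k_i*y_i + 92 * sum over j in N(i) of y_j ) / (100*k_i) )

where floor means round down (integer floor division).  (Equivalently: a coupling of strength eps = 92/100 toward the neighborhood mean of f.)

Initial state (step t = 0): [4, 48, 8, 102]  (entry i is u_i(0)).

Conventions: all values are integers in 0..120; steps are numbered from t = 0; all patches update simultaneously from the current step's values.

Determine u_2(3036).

Simulating step by step:
t=0: [4, 48, 8, 102]
t=1: [42, 49, 51, 54]
t=2: [85, 83, 102, 101]
t=3: [60, 60, 16, 16]
t=4: [48, 48, 59, 59]
t=5: [65, 65, 93, 93]
t=6: [39, 39, 44, 44]
t=7: [108, 108, 116, 116]
t=8: [106, 106, 85, 85]
t=9: [20, 20, 72, 72]
t=10: [26, 26, 57, 57]
t=11: [69, 69, 77, 77]
t=12: [10, 10, 31, 31]
t=13: [87, 87, 35, 35]
t=14: [98, 98, 27, 27]
t=15: [78, 78, 56, 56]
t=16: [66, 66, 11, 11]
t=17: [33, 33, 41, 41]
t=18: [115, 115, 100, 100]
t=19: [63, 63, 101, 101]
t=20: [62, 62, 51, 51]
t=21: [84, 84, 56, 56]
t=22: [67, 67, 16, 16]
t=23: [47, 47, 39, 39]
t=24: [115, 115, 100, 100]

Answer: u_2(3036) = 100
Key observation: The state at step 18, [115, 115, 100, 100], reappears at step 24: the system is in a cycle of period 6 from step 18 on.  Therefore the state at step 3036 equals the state at step 18 + ((3036 - 18) mod 6) = 18, which is [115, 115, 100, 100].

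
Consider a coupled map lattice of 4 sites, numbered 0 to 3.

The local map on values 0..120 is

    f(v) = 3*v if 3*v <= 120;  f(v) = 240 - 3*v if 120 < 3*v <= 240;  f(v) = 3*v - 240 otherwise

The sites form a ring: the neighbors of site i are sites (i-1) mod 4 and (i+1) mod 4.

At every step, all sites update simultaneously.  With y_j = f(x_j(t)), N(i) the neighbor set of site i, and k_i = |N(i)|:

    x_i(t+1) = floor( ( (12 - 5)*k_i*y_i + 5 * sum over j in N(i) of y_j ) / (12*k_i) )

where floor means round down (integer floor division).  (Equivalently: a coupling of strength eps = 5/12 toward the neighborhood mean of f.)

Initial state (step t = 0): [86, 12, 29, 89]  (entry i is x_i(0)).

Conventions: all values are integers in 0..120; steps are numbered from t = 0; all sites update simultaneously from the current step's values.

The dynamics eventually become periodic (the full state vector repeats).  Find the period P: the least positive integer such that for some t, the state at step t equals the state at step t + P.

Answer: 4
Key observation: The state at step 61, [117, 117, 117, 117], reappears at step 65 — and no state repeats earlier — so the cycle the system enters has period 4.

Derivation:
t=0: [86, 12, 29, 89]
t=1: [23, 42, 63, 37]
t=2: [87, 91, 76, 89]
t=3: [24, 26, 19, 22]
t=4: [72, 72, 63, 65]
t=5: [28, 29, 44, 41]
t=6: [91, 90, 105, 108]
t=7: [43, 40, 67, 71]
t=8: [95, 101, 53, 47]
t=9: [60, 63, 81, 84]
t=10: [48, 42, 14, 20]
t=11: [92, 95, 60, 63]
t=12: [41, 46, 55, 49]
t=13: [108, 99, 84, 94]
t=14: [69, 53, 27, 44]
t=15: [58, 71, 86, 86]
t=16: [47, 33, 19, 28]
t=17: [95, 90, 71, 81]
t=18: [33, 32, 22, 16]
t=19: [87, 90, 68, 62]
t=20: [29, 29, 38, 43]
t=21: [92, 92, 107, 106]
t=22: [44, 45, 71, 69]
t=23: [91, 89, 44, 47]
t=24: [45, 45, 89, 87]
t=25: [87, 88, 42, 39]
t=26: [41, 42, 95, 96]
t=27: [102, 100, 60, 61]
t=28: [62, 61, 59, 59]
t=29: [56, 57, 61, 61]
t=30: [68, 67, 59, 60]
t=31: [41, 43, 57, 55]
t=32: [107, 103, 79, 82]
t=33: [62, 57, 17, 21]
t=34: [59, 62, 57, 58]
t=35: [61, 59, 65, 66]
t=36: [55, 58, 48, 45]
t=37: [79, 74, 91, 96]
t=38: [15, 18, 33, 35]
t=39: [59, 61, 90, 91]
t=40: [55, 52, 36, 38]
t=41: [85, 87, 104, 104]
t=42: [28, 30, 61, 60]
t=43: [80, 81, 64, 64]
t=44: [10, 11, 38, 38]
t=45: [48, 49, 97, 96]
t=46: [85, 84, 59, 58]
t=47: [25, 23, 53, 54]
t=48: [74, 72, 77, 78]
t=49: [16, 19, 11, 9]
t=50: [45, 50, 36, 32]
t=51: [100, 96, 101, 100]
t=52: [57, 53, 59, 60]
t=53: [69, 74, 66, 62]
t=54: [34, 26, 39, 47]
t=55: [96, 91, 105, 103]
t=56: [49, 44, 65, 65]
t=57: [86, 91, 58, 55]
t=58: [33, 36, 61, 61]
t=59: [92, 95, 67, 65]
t=60: [39, 41, 41, 41]
t=61: [117, 117, 117, 117]
t=62: [111, 111, 111, 111]
t=63: [93, 93, 93, 93]
t=64: [39, 39, 39, 39]
t=65: [117, 117, 117, 117]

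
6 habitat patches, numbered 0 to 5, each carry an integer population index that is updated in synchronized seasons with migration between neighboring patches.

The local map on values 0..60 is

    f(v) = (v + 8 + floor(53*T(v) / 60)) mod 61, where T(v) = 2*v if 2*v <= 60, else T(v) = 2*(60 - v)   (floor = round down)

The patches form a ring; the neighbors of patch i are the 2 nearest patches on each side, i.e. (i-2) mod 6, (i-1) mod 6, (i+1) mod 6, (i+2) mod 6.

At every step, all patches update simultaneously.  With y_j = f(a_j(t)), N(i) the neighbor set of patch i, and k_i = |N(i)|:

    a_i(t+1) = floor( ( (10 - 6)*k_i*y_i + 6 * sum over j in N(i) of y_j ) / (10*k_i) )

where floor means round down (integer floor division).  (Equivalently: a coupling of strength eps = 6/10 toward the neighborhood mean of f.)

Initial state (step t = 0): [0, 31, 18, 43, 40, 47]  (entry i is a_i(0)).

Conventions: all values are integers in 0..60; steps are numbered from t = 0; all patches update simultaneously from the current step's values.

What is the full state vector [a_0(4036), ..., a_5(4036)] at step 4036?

Simulating step by step:
t=0: [0, 31, 18, 43, 40, 47]
t=1: [21, 26, 34, 26, 23, 18]
t=2: [18, 23, 18, 23, 19, 30]
t=3: [46, 27, 43, 27, 47, 32]
t=4: [19, 21, 19, 21, 19, 22]
t=5: [43, 21, 43, 21, 43, 22]
t=6: [15, 9, 15, 9, 15, 10]
t=7: [44, 37, 43, 37, 44, 38]
t=8: [20, 22, 20, 22, 20, 22]
t=9: [3, 5, 3, 5, 3, 5]
t=10: [17, 19, 17, 19, 17, 19]
t=11: [56, 58, 56, 58, 56, 58]
t=12: [9, 8, 9, 8, 9, 8]
t=13: [31, 30, 31, 30, 31, 30]
t=14: [29, 29, 29, 29, 29, 29]
t=15: [27, 27, 27, 27, 27, 27]
t=16: [21, 21, 21, 21, 21, 21]
t=17: [5, 5, 5, 5, 5, 5]
t=18: [21, 21, 21, 21, 21, 21]

Answer: [21, 21, 21, 21, 21, 21]
Key observation: The state at step 16, [21, 21, 21, 21, 21, 21], reappears at step 18: the system is in a cycle of period 2 from step 16 on.  Therefore the state at step 4036 equals the state at step 16 + ((4036 - 16) mod 2) = 16, which is [21, 21, 21, 21, 21, 21].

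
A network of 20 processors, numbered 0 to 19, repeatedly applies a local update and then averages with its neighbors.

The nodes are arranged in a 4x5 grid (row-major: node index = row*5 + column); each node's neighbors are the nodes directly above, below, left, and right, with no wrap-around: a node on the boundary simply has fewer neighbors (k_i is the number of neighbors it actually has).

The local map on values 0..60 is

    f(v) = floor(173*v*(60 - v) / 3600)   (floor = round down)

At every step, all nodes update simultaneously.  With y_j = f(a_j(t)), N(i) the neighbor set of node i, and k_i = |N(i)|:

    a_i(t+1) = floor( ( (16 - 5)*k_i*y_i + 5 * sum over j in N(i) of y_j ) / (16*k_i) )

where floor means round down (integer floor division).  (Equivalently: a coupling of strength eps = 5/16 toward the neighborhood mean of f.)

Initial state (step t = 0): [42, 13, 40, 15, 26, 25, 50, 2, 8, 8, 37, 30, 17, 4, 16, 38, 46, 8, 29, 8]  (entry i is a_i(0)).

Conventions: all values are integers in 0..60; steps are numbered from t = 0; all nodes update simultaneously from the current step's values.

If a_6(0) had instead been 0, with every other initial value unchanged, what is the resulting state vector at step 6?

Answer: [39, 39, 39, 39, 39, 39, 39, 39, 39, 39, 39, 39, 39, 39, 39, 39, 39, 39, 39, 39]
Key observation: This trace re-runs the system from the modified initial state.

Derivation:
t=0: [42, 13, 40, 15, 26, 25, 0, 2, 8, 8, 37, 30, 17, 4, 16, 38, 46, 8, 29, 8]
t=1: [35, 27, 33, 32, 36, 36, 9, 10, 18, 22, 40, 37, 30, 17, 27, 38, 31, 24, 34, 24]
t=2: [41, 39, 40, 41, 41, 38, 26, 27, 35, 39, 38, 38, 40, 36, 40, 40, 42, 41, 41, 41]
t=3: [37, 39, 38, 37, 37, 39, 41, 41, 41, 39, 39, 39, 38, 40, 38, 38, 36, 37, 37, 37]
t=4: [39, 39, 39, 39, 39, 38, 37, 37, 37, 39, 39, 39, 39, 38, 39, 40, 40, 40, 39, 40]
t=5: [39, 39, 39, 39, 39, 39, 39, 39, 39, 39, 39, 39, 39, 39, 39, 38, 38, 38, 38, 38]
t=6: [39, 39, 39, 39, 39, 39, 39, 39, 39, 39, 39, 39, 39, 39, 39, 39, 39, 39, 39, 39]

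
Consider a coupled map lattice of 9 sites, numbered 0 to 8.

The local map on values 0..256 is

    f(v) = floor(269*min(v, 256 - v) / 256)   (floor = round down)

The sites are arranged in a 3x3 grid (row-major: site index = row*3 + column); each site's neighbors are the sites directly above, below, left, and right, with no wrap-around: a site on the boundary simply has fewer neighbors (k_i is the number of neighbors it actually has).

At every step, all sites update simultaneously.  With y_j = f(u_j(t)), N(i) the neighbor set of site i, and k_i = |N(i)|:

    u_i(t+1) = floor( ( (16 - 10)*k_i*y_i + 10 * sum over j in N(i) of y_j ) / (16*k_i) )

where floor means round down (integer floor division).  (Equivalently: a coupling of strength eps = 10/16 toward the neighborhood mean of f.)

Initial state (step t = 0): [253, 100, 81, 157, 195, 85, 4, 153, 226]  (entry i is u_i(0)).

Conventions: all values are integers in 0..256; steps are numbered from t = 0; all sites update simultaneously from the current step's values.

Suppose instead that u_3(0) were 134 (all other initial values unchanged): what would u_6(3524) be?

Simulating step by step:
t=0: [253, 100, 81, 134, 195, 85, 4, 153, 226]
t=1: [73, 71, 92, 62, 91, 70, 75, 61, 73]
t=2: [71, 83, 81, 76, 78, 83, 69, 75, 71]
t=3: [79, 82, 86, 76, 82, 82, 76, 76, 79]
t=4: [82, 86, 87, 81, 83, 86, 79, 81, 82]
t=5: [86, 88, 90, 85, 87, 88, 84, 85, 86]
t=6: [90, 91, 92, 89, 90, 91, 88, 89, 90]
t=7: [94, 94, 95, 93, 94, 94, 92, 93, 94]
t=8: [97, 98, 98, 97, 97, 98, 96, 97, 97]
t=9: [101, 101, 102, 100, 101, 101, 100, 100, 101]
t=10: [105, 106, 106, 105, 105, 106, 105, 105, 105]
t=11: [110, 110, 111, 110, 110, 110, 110, 110, 110]
t=12: [115, 115, 115, 115, 115, 115, 115, 115, 115]
t=13: [120, 120, 120, 120, 120, 120, 120, 120, 120]
t=14: [126, 126, 126, 126, 126, 126, 126, 126, 126]
t=15: [132, 132, 132, 132, 132, 132, 132, 132, 132]
t=16: [130, 130, 130, 130, 130, 130, 130, 130, 130]
t=17: [132, 132, 132, 132, 132, 132, 132, 132, 132]

Answer: u_6(3524) = 130
Key observation: The state at step 15, [132, 132, 132, 132, 132, 132, 132, 132, 132], reappears at step 17: the system is in a cycle of period 2 from step 15 on.  Therefore the state at step 3524 equals the state at step 15 + ((3524 - 15) mod 2) = 16, which is [130, 130, 130, 130, 130, 130, 130, 130, 130].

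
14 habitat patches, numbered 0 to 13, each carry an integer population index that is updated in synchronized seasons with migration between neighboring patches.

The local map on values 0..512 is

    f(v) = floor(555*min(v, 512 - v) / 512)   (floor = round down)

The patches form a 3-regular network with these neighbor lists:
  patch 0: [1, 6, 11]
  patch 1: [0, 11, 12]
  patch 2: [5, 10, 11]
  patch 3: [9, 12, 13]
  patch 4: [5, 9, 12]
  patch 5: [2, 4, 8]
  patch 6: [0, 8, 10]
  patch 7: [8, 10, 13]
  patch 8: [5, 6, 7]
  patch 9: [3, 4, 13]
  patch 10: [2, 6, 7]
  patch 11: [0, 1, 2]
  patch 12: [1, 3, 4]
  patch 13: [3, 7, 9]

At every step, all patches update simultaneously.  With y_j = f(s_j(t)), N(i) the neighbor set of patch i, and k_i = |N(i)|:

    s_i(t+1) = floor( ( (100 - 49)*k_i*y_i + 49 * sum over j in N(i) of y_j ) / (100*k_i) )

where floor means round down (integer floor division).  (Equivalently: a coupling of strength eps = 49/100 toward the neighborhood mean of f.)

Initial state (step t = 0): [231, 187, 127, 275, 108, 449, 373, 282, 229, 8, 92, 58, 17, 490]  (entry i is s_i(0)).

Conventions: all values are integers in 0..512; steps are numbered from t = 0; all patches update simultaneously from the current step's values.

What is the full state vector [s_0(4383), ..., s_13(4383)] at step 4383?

Answer: [254, 255, 255, 255, 255, 255, 254, 255, 254, 255, 254, 255, 255, 255]
Key observation: The state at step 29, [256, 255, 256, 255, 255, 255, 256, 255, 256, 255, 256, 256, 255, 255], reappears at step 33: the system is in a cycle of period 4 from step 29 on.  Therefore the state at step 4383 equals the state at step 29 + ((4383 - 29) mod 4) = 31, which is [254, 255, 255, 255, 255, 255, 254, 255, 254, 255, 254, 255, 255, 255].

Derivation:
t=0: [231, 187, 127, 275, 108, 449, 373, 282, 229, 8, 92, 58, 17, 490]
t=1: [195, 156, 107, 138, 75, 116, 174, 187, 202, 68, 138, 127, 103, 95]
t=2: [188, 161, 125, 122, 91, 131, 190, 179, 195, 91, 158, 150, 121, 121]
t=3: [191, 169, 146, 126, 110, 144, 200, 182, 195, 108, 174, 166, 132, 136]
t=4: [199, 179, 166, 135, 128, 159, 209, 189, 200, 125, 189, 180, 144, 148]
t=5: [210, 191, 184, 148, 146, 174, 218, 198, 208, 141, 203, 195, 157, 160]
t=6: [222, 204, 202, 162, 163, 190, 230, 210, 218, 157, 218, 211, 172, 174]
t=7: [236, 219, 220, 178, 181, 207, 243, 223, 231, 174, 233, 227, 188, 189]
t=8: [251, 235, 239, 195, 200, 225, 257, 238, 246, 192, 249, 244, 205, 205]
t=9: [268, 253, 258, 214, 220, 244, 272, 254, 262, 212, 266, 262, 224, 223]
t=10: [265, 266, 270, 234, 241, 262, 263, 267, 268, 232, 267, 270, 244, 242]
t=11: [266, 265, 263, 255, 261, 266, 267, 264, 265, 254, 265, 263, 262, 259]
t=12: [266, 267, 268, 274, 271, 267, 265, 268, 266, 274, 267, 268, 270, 273]
t=13: [265, 264, 264, 258, 261, 264, 266, 263, 265, 257, 265, 264, 261, 259]
t=14: [267, 268, 267, 274, 272, 268, 266, 269, 267, 274, 267, 267, 271, 273]
t=15: [265, 263, 264, 257, 260, 263, 265, 263, 264, 257, 264, 264, 260, 259]
t=16: [267, 269, 268, 275, 272, 269, 267, 269, 268, 275, 268, 268, 272, 273]
t=17: [264, 263, 263, 257, 259, 262, 264, 262, 263, 257, 264, 264, 259, 258]
t=18: [268, 269, 268, 275, 273, 270, 268, 270, 269, 275, 268, 268, 273, 274]
t=19: [263, 262, 263, 256, 259, 262, 263, 261, 262, 256, 263, 263, 259, 257]
t=20: [269, 270, 269, 276, 273, 270, 269, 271, 270, 276, 269, 269, 273, 275]
t=21: [262, 261, 262, 255, 258, 261, 262, 260, 262, 255, 262, 262, 258, 256]
t=22: [270, 271, 270, 276, 274, 271, 270, 272, 270, 276, 270, 270, 274, 276]
t=23: [261, 260, 261, 255, 257, 260, 262, 259, 261, 255, 261, 261, 257, 255]
t=24: [271, 273, 272, 276, 275, 273, 270, 273, 272, 276, 272, 272, 275, 275]
t=25: [260, 259, 259, 255, 256, 258, 261, 258, 260, 255, 260, 260, 256, 256]
t=26: [273, 274, 273, 276, 276, 274, 272, 274, 273, 276, 273, 273, 276, 276]
t=27: [258, 257, 258, 255, 255, 257, 259, 257, 258, 255, 258, 258, 255, 255]
t=28: [275, 275, 275, 276, 276, 275, 274, 275, 275, 276, 275, 275, 276, 276]
t=29: [256, 255, 256, 255, 255, 255, 256, 255, 256, 255, 256, 256, 255, 255]
t=30: [276, 276, 276, 276, 276, 276, 277, 276, 276, 276, 276, 276, 276, 276]
t=31: [254, 255, 255, 255, 255, 255, 254, 255, 254, 255, 254, 255, 255, 255]
t=32: [275, 275, 275, 276, 276, 275, 275, 275, 275, 276, 275, 275, 276, 276]
t=33: [256, 255, 256, 255, 255, 255, 256, 255, 256, 255, 256, 256, 255, 255]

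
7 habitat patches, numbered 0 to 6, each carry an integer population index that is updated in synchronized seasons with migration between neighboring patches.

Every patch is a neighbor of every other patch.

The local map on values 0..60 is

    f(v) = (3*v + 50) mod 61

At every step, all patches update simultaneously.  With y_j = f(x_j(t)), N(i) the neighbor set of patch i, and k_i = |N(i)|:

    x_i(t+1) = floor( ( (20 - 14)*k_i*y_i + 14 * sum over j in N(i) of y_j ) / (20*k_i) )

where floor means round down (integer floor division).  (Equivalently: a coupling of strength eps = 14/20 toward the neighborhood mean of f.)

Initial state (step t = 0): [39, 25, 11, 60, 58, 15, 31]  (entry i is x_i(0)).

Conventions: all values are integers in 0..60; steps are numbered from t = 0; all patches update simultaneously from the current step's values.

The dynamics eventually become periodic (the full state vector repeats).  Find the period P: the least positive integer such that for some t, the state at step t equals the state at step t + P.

Simulating step by step:
t=0: [39, 25, 11, 60, 58, 15, 31]
t=1: [33, 25, 28, 33, 32, 31, 28]
t=2: [19, 15, 16, 19, 19, 18, 16]
t=3: [42, 39, 40, 42, 42, 41, 40]
t=4: [51, 49, 50, 51, 51, 50, 50]
t=5: [18, 17, 17, 18, 18, 17, 17]
t=6: [41, 41, 41, 41, 41, 41, 41]
t=7: [51, 51, 51, 51, 51, 51, 51]
t=8: [20, 20, 20, 20, 20, 20, 20]
t=9: [49, 49, 49, 49, 49, 49, 49]
t=10: [14, 14, 14, 14, 14, 14, 14]
t=11: [31, 31, 31, 31, 31, 31, 31]
t=12: [21, 21, 21, 21, 21, 21, 21]
t=13: [52, 52, 52, 52, 52, 52, 52]
t=14: [23, 23, 23, 23, 23, 23, 23]
t=15: [58, 58, 58, 58, 58, 58, 58]
t=16: [41, 41, 41, 41, 41, 41, 41]

Answer: 10
Key observation: The state at step 6, [41, 41, 41, 41, 41, 41, 41], reappears at step 16 — and no state repeats earlier — so the cycle the system enters has period 10.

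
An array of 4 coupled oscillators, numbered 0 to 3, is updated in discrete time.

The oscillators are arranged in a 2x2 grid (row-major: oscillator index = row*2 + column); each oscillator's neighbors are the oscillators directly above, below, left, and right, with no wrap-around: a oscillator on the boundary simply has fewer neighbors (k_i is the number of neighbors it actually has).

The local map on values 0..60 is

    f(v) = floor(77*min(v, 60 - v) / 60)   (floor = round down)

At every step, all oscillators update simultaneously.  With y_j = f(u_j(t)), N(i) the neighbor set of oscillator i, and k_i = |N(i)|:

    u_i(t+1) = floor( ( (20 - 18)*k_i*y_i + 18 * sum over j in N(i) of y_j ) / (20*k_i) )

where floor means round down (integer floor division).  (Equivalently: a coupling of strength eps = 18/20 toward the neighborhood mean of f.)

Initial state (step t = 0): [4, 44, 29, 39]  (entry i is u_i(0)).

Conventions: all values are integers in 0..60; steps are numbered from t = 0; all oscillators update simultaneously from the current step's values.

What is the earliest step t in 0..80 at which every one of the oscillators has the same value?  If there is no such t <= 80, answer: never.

Simulating step by step:
t=0: [4, 44, 29, 39]  (not all equal)
t=1: [26, 15, 17, 28]  (not all equal)
t=2: [21, 32, 32, 21]  (not all equal)
t=3: [34, 26, 26, 34]  (not all equal)
t=4: [33, 33, 33, 33]  (all equal)

Answer: 4
Key observation: Synchronization is absorbing here: once all oscillators are equal they stay equal, and step 4 is the first all-equal step.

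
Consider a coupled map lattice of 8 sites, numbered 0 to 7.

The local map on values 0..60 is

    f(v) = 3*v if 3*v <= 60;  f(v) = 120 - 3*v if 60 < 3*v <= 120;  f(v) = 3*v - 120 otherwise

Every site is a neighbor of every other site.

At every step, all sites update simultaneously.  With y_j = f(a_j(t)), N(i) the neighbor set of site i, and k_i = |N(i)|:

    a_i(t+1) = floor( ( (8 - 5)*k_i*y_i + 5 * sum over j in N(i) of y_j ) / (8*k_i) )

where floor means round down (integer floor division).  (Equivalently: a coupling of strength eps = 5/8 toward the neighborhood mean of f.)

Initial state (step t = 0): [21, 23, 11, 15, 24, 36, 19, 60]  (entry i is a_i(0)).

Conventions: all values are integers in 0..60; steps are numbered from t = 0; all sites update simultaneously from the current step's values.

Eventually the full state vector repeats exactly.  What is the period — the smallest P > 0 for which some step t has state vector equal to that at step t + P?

Simulating step by step:
t=0: [21, 23, 11, 15, 24, 36, 19, 60]
t=1: [48, 46, 41, 45, 46, 35, 48, 49]
t=2: [19, 18, 13, 17, 18, 17, 19, 20]
t=3: [54, 53, 48, 52, 53, 52, 54, 54]
t=4: [38, 37, 33, 37, 37, 37, 38, 38]
t=5: [8, 9, 12, 9, 9, 9, 8, 8]
t=6: [26, 27, 29, 27, 27, 27, 26, 26]
t=7: [40, 39, 37, 39, 39, 39, 40, 40]
t=8: [1, 2, 4, 2, 2, 2, 1, 1]
t=9: [4, 5, 7, 5, 5, 5, 4, 4]
t=10: [13, 14, 16, 14, 14, 14, 13, 13]
t=11: [40, 41, 43, 41, 41, 41, 40, 40]
t=12: [1, 2, 4, 2, 2, 2, 1, 1]

Answer: 4
Key observation: The state at step 8, [1, 2, 4, 2, 2, 2, 1, 1], reappears at step 12 — and no state repeats earlier — so the cycle the system enters has period 4.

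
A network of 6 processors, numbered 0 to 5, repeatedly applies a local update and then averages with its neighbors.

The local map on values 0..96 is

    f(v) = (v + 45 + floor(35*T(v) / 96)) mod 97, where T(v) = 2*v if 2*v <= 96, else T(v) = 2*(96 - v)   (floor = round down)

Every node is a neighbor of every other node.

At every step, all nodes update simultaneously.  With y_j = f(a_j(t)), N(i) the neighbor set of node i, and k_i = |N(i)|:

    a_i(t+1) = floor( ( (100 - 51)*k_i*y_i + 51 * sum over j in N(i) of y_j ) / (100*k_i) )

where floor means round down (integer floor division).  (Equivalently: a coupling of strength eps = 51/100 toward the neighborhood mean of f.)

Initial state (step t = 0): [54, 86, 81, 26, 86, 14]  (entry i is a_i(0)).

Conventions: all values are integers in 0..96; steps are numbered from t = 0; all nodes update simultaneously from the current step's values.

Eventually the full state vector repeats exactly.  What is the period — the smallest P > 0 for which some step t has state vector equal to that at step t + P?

Answer: 20
Key observation: The state at step 13, [32, 32, 32, 32, 32, 32], reappears at step 33 — and no state repeats earlier — so the cycle the system enters has period 20.

Derivation:
t=0: [54, 86, 81, 26, 86, 14]
t=1: [44, 47, 46, 66, 47, 58]
t=2: [27, 29, 28, 31, 29, 30]
t=3: [83, 84, 84, 48, 84, 85]
t=4: [39, 39, 39, 35, 39, 39]
t=5: [14, 14, 14, 11, 14, 14]
t=6: [68, 68, 68, 66, 68, 68]
t=7: [35, 35, 35, 35, 35, 35]
t=8: [8, 8, 8, 8, 8, 8]
t=9: [58, 58, 58, 58, 58, 58]
t=10: [33, 33, 33, 33, 33, 33]
t=11: [5, 5, 5, 5, 5, 5]
t=12: [53, 53, 53, 53, 53, 53]
t=13: [32, 32, 32, 32, 32, 32]
t=14: [3, 3, 3, 3, 3, 3]
t=15: [50, 50, 50, 50, 50, 50]
t=16: [31, 31, 31, 31, 31, 31]
t=17: [1, 1, 1, 1, 1, 1]
t=18: [46, 46, 46, 46, 46, 46]
t=19: [27, 27, 27, 27, 27, 27]
t=20: [91, 91, 91, 91, 91, 91]
t=21: [42, 42, 42, 42, 42, 42]
t=22: [20, 20, 20, 20, 20, 20]
t=23: [79, 79, 79, 79, 79, 79]
t=24: [39, 39, 39, 39, 39, 39]
t=25: [15, 15, 15, 15, 15, 15]
t=26: [70, 70, 70, 70, 70, 70]
t=27: [36, 36, 36, 36, 36, 36]
t=28: [10, 10, 10, 10, 10, 10]
t=29: [62, 62, 62, 62, 62, 62]
t=30: [34, 34, 34, 34, 34, 34]
t=31: [6, 6, 6, 6, 6, 6]
t=32: [55, 55, 55, 55, 55, 55]
t=33: [32, 32, 32, 32, 32, 32]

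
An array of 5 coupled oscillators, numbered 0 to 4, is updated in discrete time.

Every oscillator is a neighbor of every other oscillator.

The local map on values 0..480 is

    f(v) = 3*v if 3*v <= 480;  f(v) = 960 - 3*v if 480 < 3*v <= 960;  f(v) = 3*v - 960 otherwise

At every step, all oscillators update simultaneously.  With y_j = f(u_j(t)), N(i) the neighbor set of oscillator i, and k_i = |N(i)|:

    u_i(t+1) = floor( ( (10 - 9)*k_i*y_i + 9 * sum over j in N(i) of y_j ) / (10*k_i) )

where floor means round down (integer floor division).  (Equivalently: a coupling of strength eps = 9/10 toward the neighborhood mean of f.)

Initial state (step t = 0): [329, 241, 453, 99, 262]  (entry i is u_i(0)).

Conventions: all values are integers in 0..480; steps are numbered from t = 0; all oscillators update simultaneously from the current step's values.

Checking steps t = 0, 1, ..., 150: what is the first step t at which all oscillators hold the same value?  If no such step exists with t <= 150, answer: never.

Simulating step by step:
t=0: [329, 241, 453, 99, 262]  (not all equal)
t=1: [251, 225, 205, 218, 233]  (not all equal)
t=2: [290, 280, 272, 277, 283]  (not all equal)
t=3: [122, 118, 115, 117, 119]  (not all equal)
t=4: [353, 354, 355, 355, 354]  (not all equal)
t=5: [103, 102, 102, 102, 102]  (not all equal)
t=6: [306, 306, 306, 306, 306]  (all equal)

Answer: 6
Key observation: Synchronization is absorbing here: once all oscillators are equal they stay equal, and step 6 is the first all-equal step.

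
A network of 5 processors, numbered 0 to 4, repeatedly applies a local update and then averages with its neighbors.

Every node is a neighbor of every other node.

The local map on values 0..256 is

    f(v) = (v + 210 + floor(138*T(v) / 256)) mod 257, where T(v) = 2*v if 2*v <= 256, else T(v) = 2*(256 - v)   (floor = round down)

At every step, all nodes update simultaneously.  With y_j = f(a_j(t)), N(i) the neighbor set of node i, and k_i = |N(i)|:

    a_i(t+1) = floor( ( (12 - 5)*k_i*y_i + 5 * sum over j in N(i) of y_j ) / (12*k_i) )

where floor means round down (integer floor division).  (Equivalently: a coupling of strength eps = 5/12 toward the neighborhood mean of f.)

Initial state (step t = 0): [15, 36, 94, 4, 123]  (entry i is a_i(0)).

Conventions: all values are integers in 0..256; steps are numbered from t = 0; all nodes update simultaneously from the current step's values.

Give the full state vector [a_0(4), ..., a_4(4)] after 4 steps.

Answer: [212, 212, 212, 212, 212]

Derivation:
t=0: [15, 36, 94, 4, 123]
t=1: [203, 100, 158, 192, 187]
t=2: [208, 182, 209, 208, 208]
t=3: [212, 213, 212, 212, 212]
t=4: [212, 212, 212, 212, 212]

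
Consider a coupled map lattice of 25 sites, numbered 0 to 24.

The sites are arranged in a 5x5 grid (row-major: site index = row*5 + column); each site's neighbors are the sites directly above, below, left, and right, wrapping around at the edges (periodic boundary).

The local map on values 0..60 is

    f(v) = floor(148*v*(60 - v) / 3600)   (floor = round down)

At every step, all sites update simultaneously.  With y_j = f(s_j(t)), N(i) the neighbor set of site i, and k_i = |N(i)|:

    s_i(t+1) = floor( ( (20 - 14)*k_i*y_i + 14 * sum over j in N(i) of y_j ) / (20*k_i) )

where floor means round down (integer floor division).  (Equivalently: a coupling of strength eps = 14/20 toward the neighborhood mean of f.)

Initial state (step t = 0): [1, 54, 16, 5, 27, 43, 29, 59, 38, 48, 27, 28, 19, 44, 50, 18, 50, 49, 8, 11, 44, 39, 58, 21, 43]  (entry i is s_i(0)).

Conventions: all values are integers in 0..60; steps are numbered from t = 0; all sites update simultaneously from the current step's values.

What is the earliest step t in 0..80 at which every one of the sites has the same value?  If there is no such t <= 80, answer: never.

Simulating step by step:
t=0: [1, 54, 16, 5, 27, 43, 29, 59, 38, 48, 27, 28, 19, 44, 50, 18, 50, 49, 8, 11, 44, 39, 58, 21, 43]  (not all equal)
t=1: [19, 21, 13, 26, 22, 25, 24, 23, 21, 27, 31, 32, 25, 26, 25, 27, 27, 19, 23, 23, 25, 21, 21, 20, 29]  (not all equal)
t=2: [33, 31, 31, 32, 34, 34, 34, 32, 34, 34, 35, 35, 34, 34, 35, 35, 34, 33, 33, 34, 34, 33, 31, 33, 34]  (not all equal)
t=3: [36, 36, 36, 36, 36, 35, 35, 36, 36, 35, 35, 35, 35, 35, 35, 35, 35, 36, 36, 35, 35, 36, 36, 36, 36]  (not all equal)
t=4: [35, 35, 35, 35, 35, 35, 35, 35, 35, 35, 35, 35, 35, 35, 35, 35, 35, 35, 35, 35, 35, 35, 35, 35, 35]  (all equal)

Answer: 4
Key observation: Synchronization is absorbing here: once all sites are equal they stay equal, and step 4 is the first all-equal step.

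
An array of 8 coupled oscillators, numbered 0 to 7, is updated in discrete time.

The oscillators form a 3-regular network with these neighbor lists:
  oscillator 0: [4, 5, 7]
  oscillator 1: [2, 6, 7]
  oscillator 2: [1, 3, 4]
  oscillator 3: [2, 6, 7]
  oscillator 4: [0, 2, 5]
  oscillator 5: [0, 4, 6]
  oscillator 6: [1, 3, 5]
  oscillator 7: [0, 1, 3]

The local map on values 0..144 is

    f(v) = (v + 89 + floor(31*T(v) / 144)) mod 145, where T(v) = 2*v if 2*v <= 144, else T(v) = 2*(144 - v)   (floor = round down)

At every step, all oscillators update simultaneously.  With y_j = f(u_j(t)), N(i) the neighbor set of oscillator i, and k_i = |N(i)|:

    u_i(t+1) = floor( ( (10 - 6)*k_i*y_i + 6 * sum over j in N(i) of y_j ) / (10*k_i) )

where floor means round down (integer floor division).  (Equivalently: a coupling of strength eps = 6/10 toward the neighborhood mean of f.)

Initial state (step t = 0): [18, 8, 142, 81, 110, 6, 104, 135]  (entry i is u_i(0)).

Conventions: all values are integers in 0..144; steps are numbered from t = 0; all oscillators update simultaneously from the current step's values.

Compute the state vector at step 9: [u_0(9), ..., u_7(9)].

Simulating step by step:
t=0: [18, 8, 142, 81, 110, 6, 104, 135]
t=1: [95, 86, 78, 67, 86, 88, 75, 86]
t=2: [56, 52, 49, 46, 54, 54, 49, 52]
t=3: [21, 16, 15, 12, 20, 20, 15, 17]
t=4: [117, 111, 110, 109, 116, 116, 110, 112]
t=5: [71, 68, 69, 68, 71, 71, 69, 69]
t=6: [44, 41, 42, 41, 44, 44, 42, 42]
t=7: [5, 3, 3, 3, 5, 5, 3, 3]
t=8: [95, 93, 93, 93, 95, 95, 93, 93]
t=9: [59, 58, 58, 58, 59, 59, 58, 58]

Answer: [59, 58, 58, 58, 59, 59, 58, 58]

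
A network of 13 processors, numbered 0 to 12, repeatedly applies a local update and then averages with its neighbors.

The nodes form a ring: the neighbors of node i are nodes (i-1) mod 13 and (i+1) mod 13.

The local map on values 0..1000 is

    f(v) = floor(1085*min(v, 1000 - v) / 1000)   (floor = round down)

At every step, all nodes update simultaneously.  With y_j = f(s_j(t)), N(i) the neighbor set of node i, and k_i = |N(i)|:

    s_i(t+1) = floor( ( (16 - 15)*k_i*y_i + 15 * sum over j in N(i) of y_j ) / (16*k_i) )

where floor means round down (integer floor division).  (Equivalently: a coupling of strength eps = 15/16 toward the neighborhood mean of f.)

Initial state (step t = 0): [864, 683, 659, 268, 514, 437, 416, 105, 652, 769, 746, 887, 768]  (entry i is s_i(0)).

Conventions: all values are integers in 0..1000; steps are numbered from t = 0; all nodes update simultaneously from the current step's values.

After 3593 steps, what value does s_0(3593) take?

Answer: s_0(3593) = 540
Key observation: The state at step 35, [541, 541, 540, 540, 540, 540, 540, 540, 541, 541, 541, 541, 541], reappears at step 39: the system is in a cycle of period 4 from step 35 on.  Therefore the state at step 3593 equals the state at step 35 + ((3593 - 35) mod 4) = 37, which is [540, 540, 540, 540, 541, 541, 540, 540, 540, 540, 540, 540, 540].

Derivation:
t=0: [864, 683, 659, 268, 514, 437, 416, 105, 652, 769, 746, 887, 768]
t=1: [287, 263, 319, 438, 391, 488, 303, 395, 193, 321, 191, 254, 141]
t=2: [224, 325, 377, 390, 497, 385, 469, 278, 376, 216, 304, 185, 284]
t=3: [324, 327, 388, 470, 427, 516, 368, 447, 276, 359, 224, 311, 226]
t=4: [302, 383, 430, 445, 513, 436, 497, 357, 427, 278, 355, 249, 337]
t=5: [386, 397, 449, 496, 480, 529, 436, 493, 351, 416, 291, 368, 302]
t=6: [380, 451, 484, 505, 524, 497, 519, 433, 485, 353, 418, 325, 403]
t=7: [459, 469, 513, 521, 536, 519, 505, 520, 432, 482, 372, 439, 385]
t=8: [464, 512, 514, 515, 518, 520, 521, 503, 517, 440, 493, 414, 482]
t=9: [524, 515, 527, 524, 522, 520, 528, 522, 509, 525, 467, 523, 478]
t=10: [521, 515, 520, 515, 518, 515, 518, 521, 517, 518, 515, 512, 516]
t=11: [525, 519, 525, 521, 525, 522, 522, 522, 520, 524, 525, 525, 524]
t=12: [518, 515, 519, 515, 518, 516, 518, 518, 517, 517, 515, 515, 515]
t=13: [525, 521, 525, 521, 525, 522, 523, 522, 523, 524, 525, 526, 524]
t=14: [517, 515, 518, 515, 518, 516, 517, 517, 517, 516, 515, 515, 514]
t=15: [526, 523, 525, 522, 525, 523, 524, 524, 524, 525, 525, 526, 525]
t=16: [515, 514, 517, 515, 517, 515, 516, 516, 515, 515, 514, 514, 514]
t=17: [526, 525, 526, 524, 525, 524, 525, 525, 525, 526, 526, 527, 526]
t=18: [514, 514, 515, 514, 515, 515, 515, 515, 514, 514, 513, 513, 513]
t=19: [527, 526, 526, 526, 526, 526, 526, 526, 526, 527, 527, 528, 527]
t=20: [513, 513, 514, 514, 514, 514, 514, 514, 513, 513, 512, 512, 512]
t=21: [528, 527, 527, 527, 527, 527, 527, 527, 527, 528, 528, 529, 528]
t=22: [512, 512, 513, 513, 513, 513, 513, 513, 512, 512, 511, 511, 511]
t=23: [529, 528, 528, 528, 528, 528, 528, 528, 528, 529, 529, 530, 529]
t=24: [511, 511, 512, 512, 512, 512, 512, 512, 511, 511, 510, 510, 510]
t=25: [530, 529, 529, 529, 529, 529, 529, 529, 529, 530, 530, 531, 530]
t=26: [509, 510, 511, 511, 511, 511, 511, 511, 510, 509, 508, 508, 508]
t=27: [532, 531, 530, 530, 530, 530, 530, 530, 531, 532, 532, 533, 532]
t=28: [507, 508, 508, 509, 509, 509, 509, 508, 508, 507, 506, 506, 506]
t=29: [534, 533, 532, 532, 532, 532, 532, 532, 533, 534, 534, 535, 534]
t=30: [505, 506, 506, 507, 507, 507, 507, 506, 506, 505, 504, 504, 504]
t=31: [536, 535, 534, 534, 534, 534, 534, 534, 535, 536, 537, 538, 537]
t=32: [503, 504, 504, 505, 505, 505, 505, 504, 504, 503, 502, 501, 502]
t=33: [539, 538, 537, 537, 537, 537, 537, 537, 538, 539, 540, 540, 540]
t=34: [500, 501, 501, 502, 502, 502, 502, 501, 501, 500, 499, 499, 499]
t=35: [541, 541, 540, 540, 540, 540, 540, 540, 541, 541, 541, 541, 541]
t=36: [498, 498, 498, 499, 499, 499, 499, 498, 498, 498, 498, 498, 498]
t=37: [540, 540, 540, 540, 541, 541, 540, 540, 540, 540, 540, 540, 540]
t=38: [499, 499, 499, 498, 498, 498, 498, 499, 499, 499, 499, 499, 499]
t=39: [541, 541, 540, 540, 540, 540, 540, 540, 541, 541, 541, 541, 541]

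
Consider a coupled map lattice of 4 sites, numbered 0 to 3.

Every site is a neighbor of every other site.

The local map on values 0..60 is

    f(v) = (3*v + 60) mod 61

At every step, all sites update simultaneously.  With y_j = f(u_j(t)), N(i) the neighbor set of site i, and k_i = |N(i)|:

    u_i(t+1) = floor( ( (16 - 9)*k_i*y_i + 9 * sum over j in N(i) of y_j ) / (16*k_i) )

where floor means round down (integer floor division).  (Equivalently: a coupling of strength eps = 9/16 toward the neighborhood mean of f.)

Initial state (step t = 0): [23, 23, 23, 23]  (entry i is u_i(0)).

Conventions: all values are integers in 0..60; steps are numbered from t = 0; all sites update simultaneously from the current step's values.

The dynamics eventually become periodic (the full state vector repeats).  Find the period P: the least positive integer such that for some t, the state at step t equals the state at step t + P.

Answer: 10
Key observation: The state at step 0, [23, 23, 23, 23], reappears at step 10 — and no state repeats earlier — so the cycle the system enters has period 10.

Derivation:
t=0: [23, 23, 23, 23]
t=1: [7, 7, 7, 7]
t=2: [20, 20, 20, 20]
t=3: [59, 59, 59, 59]
t=4: [54, 54, 54, 54]
t=5: [39, 39, 39, 39]
t=6: [55, 55, 55, 55]
t=7: [42, 42, 42, 42]
t=8: [3, 3, 3, 3]
t=9: [8, 8, 8, 8]
t=10: [23, 23, 23, 23]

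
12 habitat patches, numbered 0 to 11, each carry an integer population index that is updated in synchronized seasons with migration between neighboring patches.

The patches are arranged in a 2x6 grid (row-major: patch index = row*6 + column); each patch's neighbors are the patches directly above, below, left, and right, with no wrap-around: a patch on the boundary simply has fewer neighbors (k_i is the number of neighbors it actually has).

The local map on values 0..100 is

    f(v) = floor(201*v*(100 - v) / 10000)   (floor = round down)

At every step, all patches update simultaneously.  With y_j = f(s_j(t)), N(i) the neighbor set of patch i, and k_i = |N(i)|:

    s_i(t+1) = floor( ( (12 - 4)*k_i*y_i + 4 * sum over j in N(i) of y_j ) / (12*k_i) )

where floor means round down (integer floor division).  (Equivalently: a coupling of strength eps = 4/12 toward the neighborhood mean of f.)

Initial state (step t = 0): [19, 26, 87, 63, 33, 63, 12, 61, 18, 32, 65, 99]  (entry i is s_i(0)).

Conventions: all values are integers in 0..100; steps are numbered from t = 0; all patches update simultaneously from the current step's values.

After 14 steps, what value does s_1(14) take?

Simulating step by step:
t=0: [19, 26, 87, 63, 33, 63, 12, 61, 18, 32, 65, 99]
t=1: [29, 36, 27, 42, 44, 38, 26, 41, 31, 42, 39, 15]
t=2: [41, 44, 41, 47, 48, 43, 40, 46, 43, 47, 44, 32]
t=3: [48, 48, 48, 49, 49, 48, 48, 48, 49, 49, 48, 45]
t=4: [50, 50, 50, 50, 50, 49, 50, 50, 50, 50, 49, 49]
t=5: [50, 50, 50, 50, 50, 50, 50, 50, 50, 50, 50, 50]
t=6: [50, 50, 50, 50, 50, 50, 50, 50, 50, 50, 50, 50]
t=7: [50, 50, 50, 50, 50, 50, 50, 50, 50, 50, 50, 50]
t=8: [50, 50, 50, 50, 50, 50, 50, 50, 50, 50, 50, 50]
t=9: [50, 50, 50, 50, 50, 50, 50, 50, 50, 50, 50, 50]
t=10: [50, 50, 50, 50, 50, 50, 50, 50, 50, 50, 50, 50]
t=11: [50, 50, 50, 50, 50, 50, 50, 50, 50, 50, 50, 50]
t=12: [50, 50, 50, 50, 50, 50, 50, 50, 50, 50, 50, 50]
t=13: [50, 50, 50, 50, 50, 50, 50, 50, 50, 50, 50, 50]
t=14: [50, 50, 50, 50, 50, 50, 50, 50, 50, 50, 50, 50]

Answer: s_1(14) = 50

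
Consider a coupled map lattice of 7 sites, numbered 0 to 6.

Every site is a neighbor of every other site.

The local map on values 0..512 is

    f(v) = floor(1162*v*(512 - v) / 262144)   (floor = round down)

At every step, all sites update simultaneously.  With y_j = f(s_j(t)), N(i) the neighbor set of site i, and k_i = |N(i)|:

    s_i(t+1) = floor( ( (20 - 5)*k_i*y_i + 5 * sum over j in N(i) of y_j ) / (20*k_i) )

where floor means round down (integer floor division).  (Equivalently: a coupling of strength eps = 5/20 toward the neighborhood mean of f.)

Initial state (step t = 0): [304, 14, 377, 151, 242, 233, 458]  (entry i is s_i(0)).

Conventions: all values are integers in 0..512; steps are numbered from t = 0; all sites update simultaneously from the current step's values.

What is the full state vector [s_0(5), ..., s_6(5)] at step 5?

Answer: [285, 285, 285, 285, 285, 285, 285]

Derivation:
t=0: [304, 14, 377, 151, 242, 233, 458]
t=1: [259, 82, 220, 231, 265, 264, 138]
t=2: [281, 186, 277, 279, 281, 281, 237]
t=3: [286, 272, 287, 287, 286, 286, 287]
t=4: [286, 288, 286, 286, 286, 286, 286]
t=5: [285, 285, 285, 285, 285, 285, 285]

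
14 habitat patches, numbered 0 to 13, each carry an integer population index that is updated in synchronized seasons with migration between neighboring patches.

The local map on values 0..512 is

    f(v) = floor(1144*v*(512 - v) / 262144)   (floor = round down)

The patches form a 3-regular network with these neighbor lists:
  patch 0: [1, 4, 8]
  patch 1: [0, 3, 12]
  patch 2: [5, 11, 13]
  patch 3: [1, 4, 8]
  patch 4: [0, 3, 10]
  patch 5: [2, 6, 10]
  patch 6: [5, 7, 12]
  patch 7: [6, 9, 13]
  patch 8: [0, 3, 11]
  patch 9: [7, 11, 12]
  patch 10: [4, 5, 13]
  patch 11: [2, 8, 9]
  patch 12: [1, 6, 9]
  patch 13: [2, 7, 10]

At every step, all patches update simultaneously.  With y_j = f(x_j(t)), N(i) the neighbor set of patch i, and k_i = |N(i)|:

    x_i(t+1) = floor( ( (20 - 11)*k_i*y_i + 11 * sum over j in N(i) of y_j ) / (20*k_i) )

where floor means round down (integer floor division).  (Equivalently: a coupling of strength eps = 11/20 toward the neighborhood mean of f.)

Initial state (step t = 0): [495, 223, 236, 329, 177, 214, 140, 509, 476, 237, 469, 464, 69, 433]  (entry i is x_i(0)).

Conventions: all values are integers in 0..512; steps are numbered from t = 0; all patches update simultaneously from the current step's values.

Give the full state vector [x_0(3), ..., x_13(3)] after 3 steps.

Simulating step by step:
t=0: [495, 223, 236, 329, 177, 214, 140, 509, 476, 237, 469, 464, 69, 433]
t=1: [128, 205, 223, 230, 186, 234, 178, 123, 105, 171, 165, 161, 205, 136]
t=2: [229, 264, 264, 260, 255, 272, 256, 228, 219, 247, 253, 242, 267, 235]
t=3: [282, 284, 284, 284, 284, 284, 284, 283, 282, 284, 284, 284, 285, 284]

Answer: [282, 284, 284, 284, 284, 284, 284, 283, 282, 284, 284, 284, 285, 284]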